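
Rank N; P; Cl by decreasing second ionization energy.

N > Cl > P

The second ionization energy removes an electron from the +1 ion. For each element: N⁺ still has 4 valence electrons; P⁺ still has 4 valence electrons; Cl⁺ still has 6 valence electrons.
All are still removing valence electrons, so compare the +1 ions as you would atoms: IE_2 generally rises across a period (higher Z_eff) and falls down a group (larger shell), subject to the usual subshell exceptions.
Valence configurations: N⁺ [He]2s²2p², P⁺ [Ne]3s²3p², Cl⁺ [Ne]3s²3p⁴.
Approximate IE_2 values (kJ/mol): N 2856, P 1907, Cl 2298.
Hence IE_2: P < Cl < N.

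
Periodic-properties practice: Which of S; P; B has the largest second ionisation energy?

IE_2 is the cost of taking one more electron from the +1 cation: S⁺ still has 5 valence electrons; P⁺ still has 4 valence electrons; B⁺ still has 2 valence electrons.
All are still removing valence electrons, so compare the +1 ions as you would atoms: IE_2 generally rises across a period (higher Z_eff) and falls down a group (larger shell), subject to the usual subshell exceptions.
Valence configurations: S⁺ [Ne]3s²3p³, P⁺ [Ne]3s²3p², B⁺ [He]2s².
Tabulated IE_2 (kJ/mol): S 2252, P 1907, B 2427.
Overall IE_2 order: P < S < B.

B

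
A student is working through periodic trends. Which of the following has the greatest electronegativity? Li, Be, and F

F

Li is in period 2, group 1; Be is in period 2, group 2; F is in period 2, group 17.
Smaller atoms with higher effective nuclear charge are more electronegative.
All lie in period 2, so electronegativity increases left to right.
The greatest electronegativity among these belongs to F.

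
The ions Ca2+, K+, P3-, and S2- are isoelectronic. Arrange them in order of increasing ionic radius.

All of these have 18 electrons, so size is governed by nuclear charge alone: the more protons, the stronger the pull on the same electron cloud, and the smaller the ion.
Nuclear charges: Ca2+ (Z=20), K+ (Z=19), S2- (Z=16), P3- (Z=15).
Smallest to largest: Ca2+ < K+ < S2- < P3-.

Ca2+ < K+ < S2- < P3-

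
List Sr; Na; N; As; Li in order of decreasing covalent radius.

Sr > Na > Li > As > N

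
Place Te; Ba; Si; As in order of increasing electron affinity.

Electron affinity generally becomes more exothermic across a period toward the halogens and less exothermic down a group.
Here both period and group differ, so the two effects have to be weighed against each other.
As > Ba: both effects reinforce here, so As is clearly the higher of the two.
Si > As: period and group pull opposite ways; the down-group shift dominates (134 vs 78 kJ/mol).
Te > Si: the two effects oppose for this pair; the across-period effect wins (190 vs 134 kJ/mol).
For reference (kJ/mol): Si 134, As 78, Te 190, Ba 14.
So from lowest to highest: Ba < As < Si < Te.

Ba < As < Si < Te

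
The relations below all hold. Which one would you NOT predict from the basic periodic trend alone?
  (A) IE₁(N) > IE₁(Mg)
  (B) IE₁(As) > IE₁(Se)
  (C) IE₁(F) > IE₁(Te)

(B)

The general trend: first ionization energy increases across a period and decreases down a group.
(A) N (period 2, group 15) vs Mg (period 3, group 2): the stated order agrees with the simple trend.
(B) As (period 4, group 15) vs Se (period 4, group 16): the stated order contradicts the simple trend.
(C) F (period 2, group 17) vs Te (period 5, group 16): the stated order agrees with the simple trend.
The exception is (B): Se (4p⁴) ionizes more easily than half-filled As (4p³).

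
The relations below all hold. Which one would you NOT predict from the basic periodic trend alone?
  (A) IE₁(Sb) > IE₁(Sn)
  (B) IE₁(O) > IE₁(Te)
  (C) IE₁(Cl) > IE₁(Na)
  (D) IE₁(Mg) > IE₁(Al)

(D)

The general trend: first ionization energy increases across a period and decreases down a group.
(A) Sb (period 5, group 15) vs Sn (period 5, group 14): the stated order agrees with the simple trend.
(B) O (period 2, group 16) vs Te (period 5, group 16): the stated order agrees with the simple trend.
(C) Cl (period 3, group 17) vs Na (period 3, group 1): the stated order agrees with the simple trend.
(D) Mg (period 3, group 2) vs Al (period 3, group 13): the stated order contradicts the simple trend.
The exception is (D): Al's single 3p electron is easier to remove than one from Mg's filled 3s².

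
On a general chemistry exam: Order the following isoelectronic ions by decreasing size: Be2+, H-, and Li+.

H-, Li+, Be2+

All of these have 2 electrons, so size is governed by nuclear charge alone: the more protons, the stronger the pull on the same electron cloud, and the smaller the ion.
Nuclear charges: Be2+ (Z=4), Li+ (Z=3), H- (Z=1).
Largest to smallest: H- > Li+ > Be2+.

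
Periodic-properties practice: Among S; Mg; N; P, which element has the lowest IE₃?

After 2 electrons have been removed, what remains? S²⁺ still has 4 valence electrons; Mg²⁺ is the bare [Ne] core; N²⁺ still has 3 valence electrons; P²⁺ still has 3 valence electrons.
Breaking into a closed-shell core is much more expensive than removing a leftover valence electron — Mg has the largest IE_3 here.
Valence configurations: S²⁺ [Ne]3s²3p², N²⁺ [He]2s²2p¹, P²⁺ [Ne]3s²3p¹.
Tabulated IE_3 (kJ/mol): S 3357, Mg 7733, N 4578, P 2914.
Overall IE_3 order: P < S < N < Mg.

P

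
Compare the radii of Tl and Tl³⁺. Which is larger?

Forming Tl³⁺ removes 3 electrons from Tl. Fewer electrons for the same nuclear charge means less shielding and a higher Z_eff on the remaining electrons, and for main-group metals the entire outer shell is lost.
A cation is smaller than its parent atom: Tl³⁺ < Tl.

Tl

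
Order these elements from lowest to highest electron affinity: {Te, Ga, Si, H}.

H is in period 1, group 1; Si is in period 3, group 14; Ga is in period 4, group 13; Te is in period 5, group 16.
Electron affinity generally becomes more exothermic across a period toward the halogens and less exothermic down a group.
Here both period and group differ, so the two effects have to be weighed against each other.
H > Ga: the two effects oppose for this pair; the down-group effect wins (73 vs 29 kJ/mol).
Si > H: the two effects oppose for this pair; the across-period effect wins (134 vs 73 kJ/mol).
Te > Si: period and group pull opposite ways; the across-period shift dominates (190 vs 134 kJ/mol).
For reference (kJ/mol): H 73, Si 134, Ga 29, Te 190.
So from lowest to highest: Ga < H < Si < Te.

Ga, H, Si, Te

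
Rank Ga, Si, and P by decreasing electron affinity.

Si is in period 3, group 14; P is in period 3, group 15; Ga is in period 4, group 13.
Electron affinity generally becomes more exothermic across a period toward the halogens and less exothermic down a group.
Neither a single period nor a single group — weigh both effects.
P > Ga: both effects reinforce here, so P is clearly the higher of the two.
Si > P: this pair runs against the simple trend — see the exception note.
Note the exception: Si has a higher electron affinity than P, contrary to the simple trend — adding an electron to P's half-filled 3p³ is unfavourable, so Si (3p²) has the more exothermic EA.
For reference (kJ/mol): Si 134, P 72, Ga 29.
So from highest to lowest: Si > P > Ga.

Si, P, Ga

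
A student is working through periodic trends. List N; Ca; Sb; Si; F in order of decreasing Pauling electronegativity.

N is in period 2, group 15; F is in period 2, group 17; Si is in period 3, group 14; Ca is in period 4, group 2; Sb is in period 5, group 15.
Electronegativity increases across a period and decreases down a group, tracking effective nuclear charge and atomic size.
These span different periods and groups, so the two trends combine.
Si > Ca: both effects reinforce here, so Si is clearly the higher of the two.
Sb > Si: the two effects oppose for this pair; the across-period effect wins (2.05 vs 1.90).
N > Sb: they share group 15; the group trend gives N the larger value.
F > N: F lies to the right of N in period 2, so the across-period effect alone puts F higher.
For reference (Pauling): N 3.04, F 3.98, Si 1.90, Ca 1.00, Sb 2.05.
So from highest to lowest: F > N > Sb > Si > Ca.

F, N, Sb, Si, Ca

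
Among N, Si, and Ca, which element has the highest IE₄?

N

IE_4 is the cost of taking one more electron from the +3 cation: N³⁺ still has 2 valence electrons; Si³⁺ still has 1 valence electron; Ca³⁺ is already 1 electron into the core.
Usually core removal costs more than valence removal, but here the competition is close: a tightly held n=2 valence electron can cost more to remove than an n=3 core electron, so the actual values have to decide it.
Valence configurations: N³⁺ [He]2s², Si³⁺ [Ne]3s¹.
Approximate IE_4 values (kJ/mol): N 7475, Si 4356, Ca 6491.
Putting it together, IE_4: Si < Ca < N.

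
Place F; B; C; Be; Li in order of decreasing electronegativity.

F > C > B > Be > Li

Li is in period 2, group 1; Be is in period 2, group 2; B is in period 2, group 13; C is in period 2, group 14; F is in period 2, group 17.
Electronegativity increases across a period and decreases down a group, tracking effective nuclear charge and atomic size.
All lie in period 2, so electronegativity increases left to right.
So from highest to lowest: F > C > B > Be > Li.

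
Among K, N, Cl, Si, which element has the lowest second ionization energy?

Si

The second ionization energy removes an electron from the +1 ion. For each element: K⁺ is the bare [Ar] core; N⁺ still has 4 valence electrons; Cl⁺ still has 6 valence electrons; Si⁺ still has 3 valence electrons.
Core electrons are held far more tightly than valence electrons, so K tops the IE_2 order.
Valence configurations: N⁺ [He]2s²2p², Cl⁺ [Ne]3s²3p⁴, Si⁺ [Ne]3s²3p¹.
Approximate IE_2 values (kJ/mol): K 3052, N 2856, Cl 2298, Si 1577.
So the second ionization energies run Si < Cl < N < K.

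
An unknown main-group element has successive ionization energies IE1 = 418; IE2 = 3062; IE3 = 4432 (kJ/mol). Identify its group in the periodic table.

Group 1

Look for the largest jump between consecutive ionization energies: IE2/IE1 ≈ 7.3, far larger than any earlier ratio.
That jump marks the point where a core electron is being removed. So the atom has 1 valence electron.
A main-group element with 1 valence electron is in group 1.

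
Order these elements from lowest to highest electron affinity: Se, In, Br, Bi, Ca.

Ca is in period 4, group 2; Se is in period 4, group 16; Br is in period 4, group 17; In is in period 5, group 13; Bi is in period 6, group 15.
Atoms with high Z_eff and room in the valence shell (especially the halogens) have the most exothermic electron affinities.
Neither a single period nor a single group — weigh both effects.
In > Ca: period and group pull opposite ways; the across-period shift dominates (29 vs 2 kJ/mol).
Bi > In: period and group pull opposite ways; the across-period shift dominates (91 vs 29 kJ/mol).
Se > Bi: both effects reinforce here, so Se is clearly the higher of the two.
Br > Se: Br lies to the right of Se in period 4, so the across-period effect alone puts Br higher.
Approximate values (kJ/mol): Ca 2, Se 195, Br 325, In 29, Bi 91.
So from lowest to highest: Ca < In < Bi < Se < Br.

Ca < In < Bi < Se < Br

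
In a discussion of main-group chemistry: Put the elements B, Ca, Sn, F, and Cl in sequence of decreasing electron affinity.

Cl, F, Sn, B, Ca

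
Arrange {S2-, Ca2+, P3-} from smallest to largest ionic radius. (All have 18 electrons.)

All of these have 18 electrons, so size is governed by nuclear charge alone: the more protons, the stronger the pull on the same electron cloud, and the smaller the ion.
Nuclear charges: Ca2+ (Z=20), S2- (Z=16), P3- (Z=15).
Smallest to largest: Ca2+ < S2- < P3-.

Ca2+, S2-, P3-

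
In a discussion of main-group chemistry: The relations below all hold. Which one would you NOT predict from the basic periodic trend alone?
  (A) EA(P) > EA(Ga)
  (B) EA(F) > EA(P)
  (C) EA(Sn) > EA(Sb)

The general trend: electron affinity increases across a period and decreases down a group.
(A) P (period 3, group 15) vs Ga (period 4, group 13): the stated order agrees with the simple trend.
(B) F (period 2, group 17) vs P (period 3, group 15): the stated order agrees with the simple trend.
(C) Sn (period 5, group 14) vs Sb (period 5, group 15): the stated order contradicts the simple trend.
The exception is (C): adding an electron to Sb's half-filled 5p³ is unfavourable, so Sn has the more exothermic EA.

(C)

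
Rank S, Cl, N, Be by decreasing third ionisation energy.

Be, N, Cl, S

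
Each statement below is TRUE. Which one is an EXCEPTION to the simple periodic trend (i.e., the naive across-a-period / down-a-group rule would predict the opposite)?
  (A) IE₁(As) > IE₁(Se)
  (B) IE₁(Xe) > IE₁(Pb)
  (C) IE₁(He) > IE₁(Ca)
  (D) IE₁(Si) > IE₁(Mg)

(A)

The general trend: first ionisation energy increases across a period and decreases down a group.
(A) As (period 4, group 15) vs Se (period 4, group 16): the stated order contradicts the simple trend.
(B) Xe (period 5, group 18) vs Pb (period 6, group 14): the stated order agrees with the simple trend.
(C) He (period 1, group 18) vs Ca (period 4, group 2): the stated order agrees with the simple trend.
(D) Si (period 3, group 14) vs Mg (period 3, group 2): the stated order agrees with the simple trend.
The exception is (A): Se (4p⁴) ionizes more easily than half-filled As (4p³).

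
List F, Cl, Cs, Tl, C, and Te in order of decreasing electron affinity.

Cl > F > Te > C > Cs > Tl

EA tends to increase across a period and decrease down a group, though the pattern is less regular than for IE or radius.
Here both period and group differ, so the two effects have to be weighed against each other.
Cs > Tl: this pair runs against the simple trend — see the exception note.
C > Cs: relative to Cs, both the across-period and down-group shifts push C's electron affinity up.
Te > C: the two effects oppose for this pair; the across-period effect wins (190 vs 122 kJ/mol).
F > Te: both effects reinforce here, so F is clearly the higher of the two.
Cl > F: this pair runs against the simple trend — see the exception note.
Note the exception: Cs has a higher electron affinity than Tl, contrary to the simple trend — Tl's ns²np¹ configuration gives only a small electron affinity — the sparsely filled np subshell binds an added electron weakly.
Note the exception: Cl has a higher electron affinity than F, contrary to the simple trend — F's small 2p subshell makes the incoming electron feel strong e⁻–e⁻ repulsion, so Cl actually releases more energy on gaining an electron.
Tabulated electron affinity (kJ/mol): C 122, F 328, Cl 349, Te 190, Cs 46, Tl 19.
So from highest to lowest: Cl > F > Te > C > Cs > Tl.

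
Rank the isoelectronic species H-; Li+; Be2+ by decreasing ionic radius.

H- > Li+ > Be2+

All of these have 2 electrons, so size is governed by nuclear charge alone: the more protons, the stronger the pull on the same electron cloud, and the smaller the ion.
Nuclear charges: Be2+ (Z=4), Li+ (Z=3), H- (Z=1).
Largest to smallest: H- > Li+ > Be2+.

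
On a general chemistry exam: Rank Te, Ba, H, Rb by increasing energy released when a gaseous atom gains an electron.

Adding an electron releases more energy for atoms nearer the top right (short of the noble gases).
These span different periods and groups, so the two trends combine.
Rb > Ba: the two effects oppose for this pair; the down-group effect wins (47 vs 14 kJ/mol).
H > Rb: H sits above Rb in group 1, so the down-group effect alone puts H higher.
Te > H: the two effects oppose for this pair; the across-period effect wins (190 vs 73 kJ/mol).
Tabulated electron affinity (kJ/mol): H 73, Rb 47, Te 190, Ba 14.
So from lowest to highest: Ba < Rb < H < Te.

Ba < Rb < H < Te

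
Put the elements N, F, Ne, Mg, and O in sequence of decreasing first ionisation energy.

Ne > F > N > O > Mg

N is in period 2, group 15; O is in period 2, group 16; F is in period 2, group 17; Ne is in period 2, group 18; Mg is in period 3, group 2.
First ionization energy rises across a period (greater Z_eff holds electrons more tightly) and falls down a group (valence electrons are farther from the nucleus).
These span different periods and groups, so the two trends combine.
O > Mg: relative to Mg, both the across-period and down-group shifts push O's first ionization energy up.
N > O: this pair runs against the simple trend — see the exception note.
F > N: both are in period 2; the period trend gives F the larger value.
Ne > F: Ne lies to the right of F in period 2, so the across-period effect alone puts Ne higher.
Note the exception: N has a higher first ionization energy than O, contrary to the simple trend — pairing an electron in O's 2p⁴ costs repulsion energy, so O ionizes more easily than half-filled N (2p³).
Approximate values (kJ/mol): N 1402, O 1314, F 1681, Ne 2081, Mg 738.
So from highest to lowest: Ne > F > N > O > Mg.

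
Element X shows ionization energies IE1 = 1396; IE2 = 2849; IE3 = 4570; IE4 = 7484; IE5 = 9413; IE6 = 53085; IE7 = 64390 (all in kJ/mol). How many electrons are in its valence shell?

5

Look for the largest jump between consecutive ionization energies: IE6/IE5 ≈ 5.6, far larger than any earlier ratio.
That jump marks the point where a core electron is being removed. So the atom has 5 valence electrons.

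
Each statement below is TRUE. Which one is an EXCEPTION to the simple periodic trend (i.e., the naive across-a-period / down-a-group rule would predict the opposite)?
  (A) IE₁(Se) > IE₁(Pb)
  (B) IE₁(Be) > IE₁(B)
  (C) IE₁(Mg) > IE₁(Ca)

(B)

The general trend: IE₁ increases across a period and decreases down a group.
(A) Se (period 4, group 16) vs Pb (period 6, group 14): the stated order agrees with the simple trend.
(B) Be (period 2, group 2) vs B (period 2, group 13): the stated order contradicts the simple trend.
(C) Mg (period 3, group 2) vs Ca (period 4, group 2): the stated order agrees with the simple trend.
The exception is (B): removing B's lone 2p electron is easier than breaking Be's filled 2s².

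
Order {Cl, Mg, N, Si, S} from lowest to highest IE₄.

Consider each +3 ion: Cl³⁺ still has 4 valence electrons; Mg³⁺ is already 1 electron into the core; N³⁺ still has 2 valence electrons; Si³⁺ still has 1 valence electron; S³⁺ still has 3 valence electrons.
Core electrons are held far more tightly than valence electrons, so Mg tops the IE_4 order.
Valence configurations: Cl³⁺ [Ne]3s²3p², N³⁺ [He]2s², Si³⁺ [Ne]3s¹, S³⁺ [Ne]3s²3p¹.
The numbers (kJ/mol): Cl 5159, Mg 10543, N 7475, Si 4356, S 4556.
Hence IE_4: Si < S < Cl < N < Mg.

Si < S < Cl < N < Mg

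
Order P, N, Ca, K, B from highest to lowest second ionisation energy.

IE_2 is the cost of taking one more electron from the +1 cation: P⁺ still has 4 valence electrons; N⁺ still has 4 valence electrons; Ca⁺ still has 1 valence electron; K⁺ is the bare [Ar] core; B⁺ still has 2 valence electrons.
Pulling an electron out of a noble-gas core costs far more than removing a remaining valence electron, so K sits at the high end of IE_2.
Valence configurations: P⁺ [Ne]3s²3p², N⁺ [He]2s²2p², Ca⁺ [Ar]4s¹, B⁺ [He]2s².
Tabulated IE_2 (kJ/mol): P 1907, N 2856, Ca 1145, K 3052, B 2427.
Hence IE_2: Ca < P < B < N < K.

K > N > B > P > Ca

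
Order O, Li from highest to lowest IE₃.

The third ionization energy removes an electron from the +2 ion. For each element: O²⁺ still has 4 valence electrons; Li²⁺ is already 1 electron into the core.
Core electrons are held far more tightly than valence electrons, so Li tops the IE_3 order.
Tabulated IE_3 (kJ/mol): O 5300, Li 11815.
Hence IE_3: O < Li.

Li > O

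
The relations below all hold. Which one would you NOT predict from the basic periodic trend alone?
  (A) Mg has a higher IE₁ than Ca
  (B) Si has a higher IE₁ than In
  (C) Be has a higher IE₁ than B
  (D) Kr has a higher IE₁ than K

The general trend: IE₁ increases across a period and decreases down a group.
(A) Mg (period 3, group 2) vs Ca (period 4, group 2): the stated order agrees with the simple trend.
(B) Si (period 3, group 14) vs In (period 5, group 13): the stated order agrees with the simple trend.
(C) Be (period 2, group 2) vs B (period 2, group 13): the stated order contradicts the simple trend.
(D) Kr (period 4, group 18) vs K (period 4, group 1): the stated order agrees with the simple trend.
The exception is (C): removing B's lone 2p electron is easier than breaking Be's filled 2s².

(C)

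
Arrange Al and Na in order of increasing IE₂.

After 1 electron has been removed, what remains? Al⁺ still has 2 valence electrons; Na⁺ is the bare [Ne] core.
Pulling an electron out of a noble-gas core costs far more than removing a remaining valence electron, so Na sits at the high end of IE_2.
Approximate IE_2 values (kJ/mol): Al 1817, Na 4562.
Putting it together, IE_2: Al < Na.

Al < Na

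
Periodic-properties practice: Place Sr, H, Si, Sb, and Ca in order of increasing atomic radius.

H, Si, Sb, Ca, Sr

H is in period 1, group 1; Si is in period 3, group 14; Ca is in period 4, group 2; Sr is in period 5, group 2; Sb is in period 5, group 15.
Moving right in a period, electrons are added to the same shell under a stronger nuclear pull, so atoms get smaller; moving down, a new shell is opened and atoms get larger.
Here both period and group differ, so the two effects have to be weighed against each other.
Si > H: the two effects oppose for this pair; the down-group effect wins (116 vs 32 pm).
Sb > Si: period and group pull opposite ways; the down-group shift dominates (140 vs 116 pm).
Ca > Sb: period and group pull opposite ways; the across-period shift dominates (171 vs 140 pm).
Sr > Ca: they share group 2; the group trend gives Sr the larger value.
Approximate values (pm): H 32, Si 116, Ca 171, Sr 185, Sb 140.
So from smallest to largest: H < Si < Sb < Ca < Sr.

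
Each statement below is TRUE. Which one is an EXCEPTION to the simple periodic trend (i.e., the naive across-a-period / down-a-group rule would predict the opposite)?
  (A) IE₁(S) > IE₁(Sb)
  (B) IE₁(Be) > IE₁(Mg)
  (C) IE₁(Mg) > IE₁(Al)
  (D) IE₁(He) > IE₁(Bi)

(C)

The general trend: IE₁ increases across a period and decreases down a group.
(A) S (period 3, group 16) vs Sb (period 5, group 15): the stated order agrees with the simple trend.
(B) Be (period 2, group 2) vs Mg (period 3, group 2): the stated order agrees with the simple trend.
(C) Mg (period 3, group 2) vs Al (period 3, group 13): the stated order contradicts the simple trend.
(D) He (period 1, group 18) vs Bi (period 6, group 15): the stated order agrees with the simple trend.
The exception is (C): Al's single 3p electron is easier to remove than one from Mg's filled 3s².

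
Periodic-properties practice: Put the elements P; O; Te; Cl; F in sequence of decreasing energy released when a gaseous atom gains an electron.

O is in period 2, group 16; F is in period 2, group 17; P is in period 3, group 15; Cl is in period 3, group 17; Te is in period 5, group 16.
EA tends to increase across a period and decrease down a group, though the pattern is less regular than for IE or radius.
Here both period and group differ, so the two effects have to be weighed against each other.
O > P: relative to P, both the across-period and down-group shifts push O's electron affinity up.
Te > O: this pair runs against the simple trend — see the exception note.
F > Te: both effects reinforce here, so F is clearly the higher of the two.
Cl > F: this pair runs against the simple trend — see the exception note.
Note the exception: Te has a higher electron affinity than O, contrary to the simple trend — O's compact 2p subshell gives strong electron–electron repulsion on the added electron.
Note the exception: Cl has a higher electron affinity than F, contrary to the simple trend — F's small 2p subshell makes the incoming electron feel strong e⁻–e⁻ repulsion, so Cl actually releases more energy on gaining an electron.
Approximate values (kJ/mol): O 141, F 328, P 72, Cl 349, Te 190.
So from highest to lowest: Cl > F > Te > O > P.

Cl > F > Te > O > P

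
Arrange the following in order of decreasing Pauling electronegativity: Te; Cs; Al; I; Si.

I, Te, Si, Al, Cs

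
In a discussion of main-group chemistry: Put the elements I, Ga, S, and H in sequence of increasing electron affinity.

Ga < H < S < I

H is in period 1, group 1; S is in period 3, group 16; Ga is in period 4, group 13; I is in period 5, group 17.
Atoms with high Z_eff and room in the valence shell (especially the halogens) have the most exothermic electron affinities.
Neither a single period nor a single group — weigh both effects.
H > Ga: period and group pull opposite ways; the down-group shift dominates (73 vs 29 kJ/mol).
S > H: the two effects oppose for this pair; the across-period effect wins (200 vs 73 kJ/mol).
I > S: period and group pull opposite ways; the across-period shift dominates (295 vs 200 kJ/mol).
Approximate values (kJ/mol): H 73, S 200, Ga 29, I 295.
So from lowest to highest: Ga < H < S < I.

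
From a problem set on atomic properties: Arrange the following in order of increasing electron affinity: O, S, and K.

K < O < S

O is in period 2, group 16; S is in period 3, group 16; K is in period 4, group 1.
Electron affinity generally becomes more exothermic across a period toward the halogens and less exothermic down a group.
Here both period and group differ, so the two effects have to be weighed against each other.
O > K: relative to K, both the across-period and down-group shifts push O's electron affinity up.
S > O: this pair runs against the simple trend — see the exception note.
Note the exception: S has a higher electron affinity than O, contrary to the simple trend — the compact 2p subshell of O repels the added electron more than S's larger 3p does.
For reference (kJ/mol): O 141, S 200, K 48.
So from lowest to highest: K < O < S.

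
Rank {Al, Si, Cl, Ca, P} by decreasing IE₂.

Cl, P, Al, Si, Ca

IE_2 is the cost of taking one more electron from the +1 cation: Al⁺ still has 2 valence electrons; Si⁺ still has 3 valence electrons; Cl⁺ still has 6 valence electrons; Ca⁺ still has 1 valence electron; P⁺ still has 4 valence electrons.
All are still removing valence electrons, so compare the +1 ions as you would atoms: IE_2 generally rises across a period (higher Z_eff) and falls down a group (larger shell), subject to the usual subshell exceptions.
Valence configurations: Al⁺ [Ne]3s², Si⁺ [Ne]3s²3p¹, Cl⁺ [Ne]3s²3p⁴, Ca⁺ [Ar]4s¹, P⁺ [Ne]3s²3p².
Si⁺ loses a lone 3p electron whereas Al⁺ must break into a filled 3s² pair, so IE_2(Al) > IE_2(Si) even though Si has the higher nuclear charge.
The numbers (kJ/mol): Al 1817, Si 1577, Cl 2298, Ca 1145, P 1907.
Hence IE_2: Ca < Si < Al < P < Cl.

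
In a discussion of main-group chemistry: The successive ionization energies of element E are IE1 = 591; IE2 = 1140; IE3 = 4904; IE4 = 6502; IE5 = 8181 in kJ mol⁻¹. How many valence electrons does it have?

Look for the largest jump between consecutive ionization energies: IE3/IE2 ≈ 4.3, far larger than any earlier ratio.
That jump marks the point where a core electron is being removed. So the atom has 2 valence electrons.

2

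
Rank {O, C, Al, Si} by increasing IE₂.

Si < Al < C < O

Consider each +1 ion: O⁺ still has 5 valence electrons; C⁺ still has 3 valence electrons; Al⁺ still has 2 valence electrons; Si⁺ still has 3 valence electrons.
All are still removing valence electrons, so compare the +1 ions as you would atoms: IE_2 generally rises across a period (higher Z_eff) and falls down a group (larger shell), subject to the usual subshell exceptions.
Valence configurations: O⁺ [He]2s²2p³, C⁺ [He]2s²2p¹, Al⁺ [Ne]3s², Si⁺ [Ne]3s²3p¹.
Si⁺ loses a lone 3p electron whereas Al⁺ must break into a filled 3s² pair, so IE_2(Al) > IE_2(Si) even though Si has the higher nuclear charge.
Approximate IE_2 values (kJ/mol): O 3388, C 2353, Al 1817, Si 1577.
Overall IE_2 order: Si < Al < C < O.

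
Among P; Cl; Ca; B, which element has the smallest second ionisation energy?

Ca

After 1 electron has been removed, what remains? P⁺ still has 4 valence electrons; Cl⁺ still has 6 valence electrons; Ca⁺ still has 1 valence electron; B⁺ still has 2 valence electrons.
All are still removing valence electrons, so compare the +1 ions as you would atoms: IE_2 generally rises across a period (higher Z_eff) and falls down a group (larger shell), subject to the usual subshell exceptions.
Valence configurations: P⁺ [Ne]3s²3p², Cl⁺ [Ne]3s²3p⁴, Ca⁺ [Ar]4s¹, B⁺ [He]2s².
Tabulated IE_2 (kJ/mol): P 1907, Cl 2298, Ca 1145, B 2427.
Putting it together, IE_2: Ca < P < Cl < B.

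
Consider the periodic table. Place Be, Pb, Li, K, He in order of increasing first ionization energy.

K < Li < Pb < Be < He

He is in period 1, group 18; Li is in period 2, group 1; Be is in period 2, group 2; K is in period 4, group 1; Pb is in period 6, group 14.
First ionization energy rises across a period (greater Z_eff holds electrons more tightly) and falls down a group (valence electrons are farther from the nucleus).
These span different periods and groups, so the two trends combine.
Li > K: they share group 1; the group trend gives Li the larger value.
Pb > Li: the two effects oppose for this pair; the across-period effect wins (716 vs 520 kJ/mol).
Be > Pb: period and group pull opposite ways; the down-group shift dominates (900 vs 716 kJ/mol).
He > Be: relative to Be, both the across-period and down-group shifts push He's first ionization energy up.
Approximate values (kJ/mol): He 2372, Li 520, Be 900, K 419, Pb 716.
So from lowest to highest: K < Li < Pb < Be < He.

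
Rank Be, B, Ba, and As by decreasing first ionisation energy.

Be is in period 2, group 2; B is in period 2, group 13; As is in period 4, group 15; Ba is in period 6, group 2.
Across a period the outer electron is held more tightly (higher IE₁); down a group it sits in a higher shell, more shielded, and comes off more easily.
These span different periods and groups, so the two trends combine.
B > Ba: both effects reinforce here, so B is clearly the higher of the two.
Be > B: this pair runs against the simple trend — see the exception note.
As > Be: period and group pull opposite ways; the across-period shift dominates (947 vs 900 kJ/mol).
Note the exception: Be has a higher first ionization energy than B, contrary to the simple trend — removing B's lone 2p electron is easier than breaking Be's filled 2s².
For reference (kJ/mol): Be 900, B 801, As 947, Ba 503.
So from highest to lowest: As > Be > B > Ba.

As > Be > B > Ba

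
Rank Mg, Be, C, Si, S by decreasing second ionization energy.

C, S, Be, Si, Mg

IE_2 is the cost of taking one more electron from the +1 cation: Mg⁺ still has 1 valence electron; Be⁺ still has 1 valence electron; C⁺ still has 3 valence electrons; Si⁺ still has 3 valence electrons; S⁺ still has 5 valence electrons.
All are still removing valence electrons, so compare the +1 ions as you would atoms: IE_2 generally rises across a period (higher Z_eff) and falls down a group (larger shell), subject to the usual subshell exceptions.
Valence configurations: Mg⁺ [Ne]3s¹, Be⁺ [He]2s¹, C⁺ [He]2s²2p¹, Si⁺ [Ne]3s²3p¹, S⁺ [Ne]3s²3p³.
Approximate IE_2 values (kJ/mol): Mg 1451, Be 1757, C 2353, Si 1577, S 2252.
So the second ionization energies run Mg < Si < Be < S < C.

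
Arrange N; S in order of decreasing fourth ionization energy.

N > S

The fourth ionization energy removes an electron from the +3 ion. For each element: N³⁺ still has 2 valence electrons; S³⁺ still has 3 valence electrons.
All are still removing valence electrons, so compare the +3 ions as you would atoms: IE_4 generally rises across a period (higher Z_eff) and falls down a group (larger shell), subject to the usual subshell exceptions.
Valence configurations: N³⁺ [He]2s², S³⁺ [Ne]3s²3p¹.
Tabulated IE_4 (kJ/mol): N 7475, S 4556.
So the fourth ionization energies run S < N.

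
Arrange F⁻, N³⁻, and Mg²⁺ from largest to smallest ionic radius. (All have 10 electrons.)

All of these have 10 electrons, so size is governed by nuclear charge alone: the more protons, the stronger the pull on the same electron cloud, and the smaller the ion.
Nuclear charges: Mg²⁺ (Z=12), F⁻ (Z=9), N³⁻ (Z=7).
Largest to smallest: N³⁻ > F⁻ > Mg²⁺.

N³⁻ > F⁻ > Mg²⁺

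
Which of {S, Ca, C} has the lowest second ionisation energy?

Ca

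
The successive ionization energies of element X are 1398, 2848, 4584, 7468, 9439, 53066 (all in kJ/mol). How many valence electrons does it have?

5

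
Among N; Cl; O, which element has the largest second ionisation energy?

O

After 1 electron has been removed, what remains? N⁺ still has 4 valence electrons; Cl⁺ still has 6 valence electrons; O⁺ still has 5 valence electrons.
All are still removing valence electrons, so compare the +1 ions as you would atoms: IE_2 generally rises across a period (higher Z_eff) and falls down a group (larger shell), subject to the usual subshell exceptions.
Valence configurations: N⁺ [He]2s²2p², Cl⁺ [Ne]3s²3p⁴, O⁺ [He]2s²2p³.
The numbers (kJ/mol): N 2856, Cl 2298, O 3388.
So the second ionization energies run Cl < N < O.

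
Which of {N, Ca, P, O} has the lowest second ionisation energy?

Consider each +1 ion: N⁺ still has 4 valence electrons; Ca⁺ still has 1 valence electron; P⁺ still has 4 valence electrons; O⁺ still has 5 valence electrons.
All are still removing valence electrons, so compare the +1 ions as you would atoms: IE_2 generally rises across a period (higher Z_eff) and falls down a group (larger shell), subject to the usual subshell exceptions.
Valence configurations: N⁺ [He]2s²2p², Ca⁺ [Ar]4s¹, P⁺ [Ne]3s²3p², O⁺ [He]2s²2p³.
Tabulated IE_2 (kJ/mol): N 2856, Ca 1145, P 1907, O 3388.
So the second ionization energies run Ca < P < N < O.

Ca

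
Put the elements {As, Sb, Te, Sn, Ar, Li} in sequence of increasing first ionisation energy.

Li, Sn, Sb, Te, As, Ar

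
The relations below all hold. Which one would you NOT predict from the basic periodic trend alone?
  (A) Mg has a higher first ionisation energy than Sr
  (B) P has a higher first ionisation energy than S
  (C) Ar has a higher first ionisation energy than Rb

The general trend: first ionisation energy increases across a period and decreases down a group.
(A) Mg (period 3, group 2) vs Sr (period 5, group 2): the stated order agrees with the simple trend.
(B) P (period 3, group 15) vs S (period 3, group 16): the stated order contradicts the simple trend.
(C) Ar (period 3, group 18) vs Rb (period 5, group 1): the stated order agrees with the simple trend.
The exception is (B): S (3p⁴) ionizes more easily than half-filled P (3p³) because the paired 3p electron in S is pushed out by e⁻–e⁻ repulsion.

(B)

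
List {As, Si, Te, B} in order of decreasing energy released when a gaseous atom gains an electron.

Te > Si > As > B

B is in period 2, group 13; Si is in period 3, group 14; As is in period 4, group 15; Te is in period 5, group 16.
EA tends to increase across a period and decrease down a group, though the pattern is less regular than for IE or radius.
These sit on a diagonal, where the across-period and down-group effects partly cancel.
As > B: period and group pull opposite ways; the across-period shift dominates (78 vs 27 kJ/mol).
Si > As: the two effects oppose for this pair; the down-group effect wins (134 vs 78 kJ/mol).
Te > Si: period and group pull opposite ways; the across-period shift dominates (190 vs 134 kJ/mol).
Tabulated electron affinity (kJ/mol): B 27, Si 134, As 78, Te 190.
So from highest to lowest: Te > Si > As > B.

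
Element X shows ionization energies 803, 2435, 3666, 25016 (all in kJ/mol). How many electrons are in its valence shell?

3

Look for the largest jump between consecutive ionization energies: IE4/IE3 ≈ 6.8, far larger than any earlier ratio.
That jump marks the point where a core electron is being removed. So the atom has 3 valence electrons.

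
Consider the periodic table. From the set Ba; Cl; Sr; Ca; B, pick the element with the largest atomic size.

B is in period 2, group 13; Cl is in period 3, group 17; Ca is in period 4, group 2; Sr is in period 5, group 2; Ba is in period 6, group 2.
Radius decreases left→right (rising Z_eff, same n) and increases top→bottom (higher n).
Neither a single period nor a single group — weigh both effects.
Cl > B: the two effects oppose for this pair; the down-group effect wins (99 vs 85 pm).
Ca > Cl: relative to Cl, both the across-period and down-group shifts push Ca's atomic radius up.
Sr > Ca: Sr sits below Ca in group 2, so the down-group effect alone puts Sr larger.
Ba > Sr: Ba sits below Sr in group 2, so the down-group effect alone puts Ba larger.
For reference (pm): B 85, Cl 99, Ca 171, Sr 185, Ba 196.
The largest atomic size among these belongs to Ba.

Ba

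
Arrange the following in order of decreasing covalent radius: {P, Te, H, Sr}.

Sr > Te > P > H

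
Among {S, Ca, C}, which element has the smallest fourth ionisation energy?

S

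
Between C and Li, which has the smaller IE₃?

Consider each +2 ion: C²⁺ still has 2 valence electrons; Li²⁺ is already 1 electron into the core.
Core electrons are held far more tightly than valence electrons, so Li tops the IE_3 order.
Approximate IE_3 values (kJ/mol): C 4620, Li 11815.
Putting it together, IE_3: C < Li.

C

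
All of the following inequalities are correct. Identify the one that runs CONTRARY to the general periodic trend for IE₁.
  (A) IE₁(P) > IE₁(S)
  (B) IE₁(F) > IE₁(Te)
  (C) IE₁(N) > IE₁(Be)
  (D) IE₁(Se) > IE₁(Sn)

(A)

The general trend: IE₁ increases across a period and decreases down a group.
(A) P (period 3, group 15) vs S (period 3, group 16): the stated order contradicts the simple trend.
(B) F (period 2, group 17) vs Te (period 5, group 16): the stated order agrees with the simple trend.
(C) N (period 2, group 15) vs Be (period 2, group 2): the stated order agrees with the simple trend.
(D) Se (period 4, group 16) vs Sn (period 5, group 14): the stated order agrees with the simple trend.
The exception is (A): S (3p⁴) ionizes more easily than half-filled P (3p³) because the paired 3p electron in S is pushed out by e⁻–e⁻ repulsion.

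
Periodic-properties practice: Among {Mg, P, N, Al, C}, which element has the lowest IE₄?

P

IE_4 is the cost of taking one more electron from the +3 cation: Mg³⁺ is already 1 electron into the core; P³⁺ still has 2 valence electrons; N³⁺ still has 2 valence electrons; Al³⁺ is the bare [Ne] core; C³⁺ still has 1 valence electron.
Breaking into a closed-shell core is much more expensive than removing a leftover valence electron — Mg and Al have the largest IE_4 here.
Valence configurations: P³⁺ [Ne]3s², N³⁺ [He]2s², C³⁺ [He]2s¹.
The numbers (kJ/mol): Mg 10543, P 4964, N 7475, Al 11577, C 6223.
So the fourth ionization energies run P < C < N < Mg < Al.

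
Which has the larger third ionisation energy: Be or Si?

Be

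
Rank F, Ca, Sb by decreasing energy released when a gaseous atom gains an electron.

Atoms with high Z_eff and room in the valence shell (especially the halogens) have the most exothermic electron affinities.
Here both period and group differ, so the two effects have to be weighed against each other.
Sb > Ca: the two effects oppose for this pair; the across-period effect wins (103 vs 2 kJ/mol).
F > Sb: relative to Sb, both the across-period and down-group shifts push F's electron affinity up.
Tabulated electron affinity (kJ/mol): F 328, Ca 2, Sb 103.
So from highest to lowest: F > Sb > Ca.

F > Sb > Ca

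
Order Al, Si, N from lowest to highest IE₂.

Si < Al < N

Consider each +1 ion: Al⁺ still has 2 valence electrons; Si⁺ still has 3 valence electrons; N⁺ still has 4 valence electrons.
All are still removing valence electrons, so compare the +1 ions as you would atoms: IE_2 generally rises across a period (higher Z_eff) and falls down a group (larger shell), subject to the usual subshell exceptions.
Valence configurations: Al⁺ [Ne]3s², Si⁺ [Ne]3s²3p¹, N⁺ [He]2s²2p².
Si⁺ loses a lone 3p electron whereas Al⁺ must break into a filled 3s² pair, so IE_2(Al) > IE_2(Si) even though Si has the higher nuclear charge.
The numbers (kJ/mol): Al 1817, Si 1577, N 2856.
Putting it together, IE_2: Si < Al < N.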